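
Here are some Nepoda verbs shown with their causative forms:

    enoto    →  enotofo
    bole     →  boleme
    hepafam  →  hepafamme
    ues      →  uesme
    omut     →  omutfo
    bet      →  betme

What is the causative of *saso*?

The suffix is conditioned by the last vowel: -fo when the last vowel of the stem is a rounded vowel (*enoto*, *omut*); -me when the last vowel of the stem is an unrounded vowel (*bole*, *hepafam*, *ues*, *bet*).
The last vowel of *saso* is /o/, which is a rounded vowel, so the suffix is -fo, giving *sasofo*.

sasofo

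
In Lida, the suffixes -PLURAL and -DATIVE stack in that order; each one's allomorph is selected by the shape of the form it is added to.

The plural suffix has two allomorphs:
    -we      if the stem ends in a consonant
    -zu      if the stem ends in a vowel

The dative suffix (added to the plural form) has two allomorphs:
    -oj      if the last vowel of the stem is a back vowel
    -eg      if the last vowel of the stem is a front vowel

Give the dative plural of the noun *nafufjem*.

nafufjemweeg

The final sound of *nafufjem* is /m/, which is a consonant, so the plural suffix is -we, giving *nafufjemwe*.
The last vowel of the plural form *nafufjemwe* is /e/, which is a front vowel, so the dative suffix is -eg, giving *nafufjemweeg*.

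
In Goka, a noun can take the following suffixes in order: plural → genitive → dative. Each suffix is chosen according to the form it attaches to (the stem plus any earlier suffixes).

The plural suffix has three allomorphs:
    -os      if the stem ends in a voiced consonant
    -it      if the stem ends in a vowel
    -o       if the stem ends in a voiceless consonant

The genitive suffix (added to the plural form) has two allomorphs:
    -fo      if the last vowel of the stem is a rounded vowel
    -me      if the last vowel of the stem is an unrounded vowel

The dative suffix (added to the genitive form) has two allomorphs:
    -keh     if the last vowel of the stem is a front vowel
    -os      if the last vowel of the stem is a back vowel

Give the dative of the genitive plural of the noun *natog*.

natogosfoos

Since the final sound of *natog* is /g/ (a voiced consonant), it takes -os, giving *natogos*.
The plural form *natogos* — last vowel /o/ (a rounded vowel) → -fo → *natogosfo*.
Since the last vowel of the genitive form *natogosfo* is /o/ (a back vowel), it takes -os, giving *natogosfoos*.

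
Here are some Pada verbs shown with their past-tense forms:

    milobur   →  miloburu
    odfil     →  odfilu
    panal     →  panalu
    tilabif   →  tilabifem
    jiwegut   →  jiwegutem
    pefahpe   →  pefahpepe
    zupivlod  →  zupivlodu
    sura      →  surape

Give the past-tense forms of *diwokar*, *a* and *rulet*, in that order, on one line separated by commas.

diwokaru, ape, ruletem

The suffix is conditioned by the final sound: -em when the stem ends in a voiceless consonant (*tilabif*, *jiwegut*); -u when the stem ends in a voiced consonant (*milobur*, *odfil*, *panal*, *zupivlod*); -pe when the stem ends in a vowel (*pefahpe*, *sura*).
*diwokar*: final sound = /r/, a voiced consonant → -u → *diwokaru*.
The final sound of *a* is /a/, which is a vowel, so the suffix is -pe, giving *ape*.
*rulet* — final sound /t/ (a voiceless consonant) → -em → *ruletem*.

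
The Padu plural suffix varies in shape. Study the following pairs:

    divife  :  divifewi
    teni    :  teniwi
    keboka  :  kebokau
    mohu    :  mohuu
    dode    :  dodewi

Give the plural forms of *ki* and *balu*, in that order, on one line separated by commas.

The alternation tracks the last vowel of the stem — -wi when the last vowel of the stem is a front vowel (*divife*, *teni*, *dode*); -u when the last vowel of the stem is a back vowel (*keboka*, *mohu*).
Since the last vowel of *ki* is /i/ (a front vowel), it takes -wi, giving *kiwi*.
Since the last vowel of *balu* is /u/ (a back vowel), it takes -u, giving *baluu*.

kiwi, baluu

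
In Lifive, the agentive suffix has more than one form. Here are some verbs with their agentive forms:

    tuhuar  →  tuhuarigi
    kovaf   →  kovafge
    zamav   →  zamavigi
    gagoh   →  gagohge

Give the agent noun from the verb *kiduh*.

The alternation tracks the final consonant of the stem — -ge when the stem ends in a voiceless consonant (*kovaf*, *gagoh*); -igi when the stem ends in a voiced consonant (*tuhuar*, *zamav*).
*kiduh*: final consonant = /h/, voiceless → -ge → *kiduhge*.

kiduhge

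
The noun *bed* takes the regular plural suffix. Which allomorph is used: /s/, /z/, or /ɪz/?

The stem *bed* ends in a voiced non-sibilant sound.
The plural suffix surfaces as /ɪz/ after sibilants, /s/ after other voiceless consonants, and /z/ after other voiced sounds.
So the plural -s on *bed* is pronounced /z/.

/z/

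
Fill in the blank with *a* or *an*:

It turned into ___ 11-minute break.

The indefinite article is chosen by the initial *sound* of the following word, not its spelling.
The number *11* is spoken "eleven", beginning with /ɪˈlɛvən/ — a vowel sound.
So the article is *an*: It turned into an 11-minute break.

an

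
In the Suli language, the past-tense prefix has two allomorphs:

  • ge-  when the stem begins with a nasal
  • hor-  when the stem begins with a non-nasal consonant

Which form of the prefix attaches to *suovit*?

*suovit*: first consonant = /s/, non-nasal → hor-.

hor-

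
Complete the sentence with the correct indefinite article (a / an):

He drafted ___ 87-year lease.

an

The indefinite article is chosen by the initial *sound* of the following word, not its spelling.
The number *87* is spoken "eighty-…", beginning with /ˈeɪti/ — a vowel sound.
So the article is *an*: He drafted an 87-year lease.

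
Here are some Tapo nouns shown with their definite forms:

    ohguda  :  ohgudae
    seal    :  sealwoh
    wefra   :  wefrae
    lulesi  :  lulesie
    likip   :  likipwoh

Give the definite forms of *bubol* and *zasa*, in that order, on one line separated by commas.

The alternation tracks the final sound of the stem — -woh when the stem ends in a consonant (*seal*, *likip*); -e when the stem ends in a vowel (*ohguda*, *wefra*, *lulesi*).
The final sound of *bubol* is /l/, which is a consonant, so the suffix is -woh, giving *bubolwoh*.
*zasa*: final sound = /a/, a vowel → -e → *zasae*.

bubolwoh, zasae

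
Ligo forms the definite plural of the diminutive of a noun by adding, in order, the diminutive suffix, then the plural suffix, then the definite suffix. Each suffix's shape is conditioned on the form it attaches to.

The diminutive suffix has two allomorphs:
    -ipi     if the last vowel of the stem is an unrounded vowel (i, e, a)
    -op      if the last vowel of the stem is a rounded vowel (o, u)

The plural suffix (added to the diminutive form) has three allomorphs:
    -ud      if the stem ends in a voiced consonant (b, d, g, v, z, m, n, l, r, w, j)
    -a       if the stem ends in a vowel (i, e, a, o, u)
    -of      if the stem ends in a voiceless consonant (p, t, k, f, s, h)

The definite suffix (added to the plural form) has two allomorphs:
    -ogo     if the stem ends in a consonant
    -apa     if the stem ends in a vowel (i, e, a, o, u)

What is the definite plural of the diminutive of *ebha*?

The last vowel of *ebha* is /a/, which is an unrounded vowel, so the diminutive suffix is -ipi, giving *ebhaipi*.
The diminutive form *ebhaipi*: final sound = /i/, a vowel → -a → *ebhaipia*.
The plural form *ebhaipia* — final sound /a/ (a vowel) → -apa → *ebhaipiaapa*.

ebhaipiaapa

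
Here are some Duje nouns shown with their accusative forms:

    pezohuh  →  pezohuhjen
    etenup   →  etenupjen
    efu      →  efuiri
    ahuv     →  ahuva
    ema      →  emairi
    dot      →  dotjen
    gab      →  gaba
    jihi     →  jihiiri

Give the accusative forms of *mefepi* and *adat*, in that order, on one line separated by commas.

mefepiiri, adatjen

The suffix is conditioned by the final sound: -jen when the stem ends in a voiceless consonant (*pezohuh*, *etenup*, *dot*); -a when the stem ends in a voiced consonant (*ahuv*, *gab*); -iri when the stem ends in a vowel (*efu*, *ema*, *jihi*).
*mefepi* — final sound /i/ (a vowel) → -iri → *mefepiiri*.
*adat*: final sound = /t/, a voiceless consonant → -jen → *adatjen*.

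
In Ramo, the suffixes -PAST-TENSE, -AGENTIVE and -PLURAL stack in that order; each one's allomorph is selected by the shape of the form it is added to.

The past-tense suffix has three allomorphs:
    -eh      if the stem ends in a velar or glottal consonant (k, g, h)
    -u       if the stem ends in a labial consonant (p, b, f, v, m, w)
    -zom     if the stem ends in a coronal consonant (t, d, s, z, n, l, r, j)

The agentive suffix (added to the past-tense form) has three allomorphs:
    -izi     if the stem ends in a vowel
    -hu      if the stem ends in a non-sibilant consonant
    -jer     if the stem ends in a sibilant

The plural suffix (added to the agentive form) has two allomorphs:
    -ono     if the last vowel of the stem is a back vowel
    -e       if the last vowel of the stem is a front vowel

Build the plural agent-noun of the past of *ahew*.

*ahew* — final consonant /w/ (labial) → -u → *ahewu*.
Since the final sound of the past-tense form *ahewu* is /u/ (a vowel), it takes -izi, giving *ahewuizi*.
The agentive form *ahewuizi* — last vowel /i/ (a front vowel) → -e → *ahewuizie*.

ahewuizie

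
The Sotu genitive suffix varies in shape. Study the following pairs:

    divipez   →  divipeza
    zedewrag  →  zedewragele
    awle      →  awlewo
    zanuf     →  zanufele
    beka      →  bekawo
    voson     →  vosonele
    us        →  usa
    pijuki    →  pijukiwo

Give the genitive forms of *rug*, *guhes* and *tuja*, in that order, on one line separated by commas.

The alternation tracks the final sound of the stem — -a when the stem ends in a sibilant (*divipez*, *us*); -ele when the stem ends in a non-sibilant consonant (*zedewrag*, *zanuf*, *voson*); -wo when the stem ends in a vowel (*awle*, *beka*, *pijuki*).
The final sound of *rug* is /g/, which is a non-sibilant consonant, so the suffix is -ele, giving *rugele*.
*guhes* — final sound /s/ (a sibilant) → -a → *guhesa*.
The final sound of *tuja* is /a/, which is a vowel, so the suffix is -wo, giving *tujawo*.

rugele, guhesa, tujawo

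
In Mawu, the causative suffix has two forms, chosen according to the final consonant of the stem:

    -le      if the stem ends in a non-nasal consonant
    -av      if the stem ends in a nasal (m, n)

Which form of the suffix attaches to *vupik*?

-le

Since the final consonant of *vupik* is /k/ (non-nasal), it takes -le.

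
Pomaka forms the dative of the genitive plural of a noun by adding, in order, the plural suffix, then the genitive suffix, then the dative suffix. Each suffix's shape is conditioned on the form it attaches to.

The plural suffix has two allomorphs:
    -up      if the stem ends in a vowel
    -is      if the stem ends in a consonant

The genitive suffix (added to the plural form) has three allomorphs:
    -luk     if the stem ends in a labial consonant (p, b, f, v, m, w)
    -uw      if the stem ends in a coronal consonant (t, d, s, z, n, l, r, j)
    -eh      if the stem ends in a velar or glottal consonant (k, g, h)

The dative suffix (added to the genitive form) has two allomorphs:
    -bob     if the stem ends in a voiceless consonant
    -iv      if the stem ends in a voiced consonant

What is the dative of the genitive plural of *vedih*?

vedihisuwiv

*vedih* — final sound /h/ (a consonant) → -is → *vedihis*.
The final consonant of the plural form *vedihis* is /s/, which is coronal, so the genitive suffix is -uw, giving *vedihisuw*.
The genitive form *vedihisuw* — final consonant /w/ (voiced) → -iv → *vedihisuwiv*.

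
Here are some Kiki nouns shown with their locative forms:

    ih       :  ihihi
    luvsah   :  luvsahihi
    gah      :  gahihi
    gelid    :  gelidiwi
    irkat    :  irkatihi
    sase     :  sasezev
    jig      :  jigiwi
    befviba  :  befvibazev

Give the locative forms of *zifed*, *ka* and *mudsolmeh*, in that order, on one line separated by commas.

The pattern is voicing of the final sound: -ihi when the stem ends in a voiceless consonant (*ih*, *luvsah*, *gah*, *irkat*); -iwi when the stem ends in a voiced consonant (*gelid*, *jig*); -zev when the stem ends in a vowel (*sase*, *befviba*).
Since the final sound of *zifed* is /d/ (a voiced consonant), it takes -iwi, giving *zifediwi*.
*ka* — final sound /a/ (a vowel) → -zev → *kazev*.
*mudsolmeh* — final sound /h/ (a voiceless consonant) → -ihi → *mudsolmehihi*.

zifediwi, kazev, mudsolmehihi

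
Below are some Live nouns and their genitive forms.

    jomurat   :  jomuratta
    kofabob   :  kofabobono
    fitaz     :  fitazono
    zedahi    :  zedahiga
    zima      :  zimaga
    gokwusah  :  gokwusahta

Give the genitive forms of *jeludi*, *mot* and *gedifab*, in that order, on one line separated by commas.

Looking at the final sound of each stem: -ta when the stem ends in a voiceless consonant (*jomurat*, *gokwusah*); -ono when the stem ends in a voiced consonant (*kofabob*, *fitaz*); -ga when the stem ends in a vowel (*zedahi*, *zima*).
Since the final sound of *jeludi* is /i/ (a vowel), it takes -ga, giving *jeludiga*.
*mot*: final sound = /t/, a voiceless consonant → -ta → *motta*.
The final sound of *gedifab* is /b/, which is a voiced consonant, so the suffix is -ono, giving *gedifabono*.

jeludiga, motta, gedifabono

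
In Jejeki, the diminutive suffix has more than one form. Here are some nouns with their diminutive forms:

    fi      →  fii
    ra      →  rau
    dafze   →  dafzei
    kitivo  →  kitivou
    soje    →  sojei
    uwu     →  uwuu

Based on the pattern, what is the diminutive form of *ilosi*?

ilosii

Looking at the last vowel of each stem: -i when the last vowel of the stem is a front vowel (*fi*, *dafze*, *soje*); -u when the last vowel of the stem is a back vowel (*ra*, *kitivo*, *uwu*).
*ilosi*: last vowel = /i/, a front vowel → -i → *ilosii*.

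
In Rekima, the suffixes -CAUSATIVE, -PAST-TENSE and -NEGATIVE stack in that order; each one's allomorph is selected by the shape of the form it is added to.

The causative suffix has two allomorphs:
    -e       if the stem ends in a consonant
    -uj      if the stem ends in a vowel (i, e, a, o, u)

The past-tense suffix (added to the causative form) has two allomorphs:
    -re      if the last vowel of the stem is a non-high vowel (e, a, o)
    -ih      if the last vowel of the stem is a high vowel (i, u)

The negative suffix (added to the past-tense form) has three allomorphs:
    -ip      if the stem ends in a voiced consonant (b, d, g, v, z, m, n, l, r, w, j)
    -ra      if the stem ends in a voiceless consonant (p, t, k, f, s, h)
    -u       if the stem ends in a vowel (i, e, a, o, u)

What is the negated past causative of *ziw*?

ziwereu

The final sound of *ziw* is /w/, which is a consonant, so the causative suffix is -e, giving *ziwe*.
Since the last vowel of the causative form *ziwe* is /e/ (a non-high vowel), it takes -re, giving *ziwere*.
The past-tense form *ziwere* — final sound /e/ (a vowel) → -u → *ziwereu*.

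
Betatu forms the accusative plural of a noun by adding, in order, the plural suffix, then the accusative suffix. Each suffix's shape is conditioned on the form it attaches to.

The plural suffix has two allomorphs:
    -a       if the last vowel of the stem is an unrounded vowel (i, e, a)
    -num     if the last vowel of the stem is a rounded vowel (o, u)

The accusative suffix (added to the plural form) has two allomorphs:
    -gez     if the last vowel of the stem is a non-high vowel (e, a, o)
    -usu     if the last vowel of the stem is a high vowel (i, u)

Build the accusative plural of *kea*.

keaagez

The last vowel of *kea* is /a/, which is an unrounded vowel, so the plural suffix is -a, giving *keaa*.
Since the last vowel of the plural form *keaa* is /a/ (a non-high vowel), it takes -gez, giving *keaagez*.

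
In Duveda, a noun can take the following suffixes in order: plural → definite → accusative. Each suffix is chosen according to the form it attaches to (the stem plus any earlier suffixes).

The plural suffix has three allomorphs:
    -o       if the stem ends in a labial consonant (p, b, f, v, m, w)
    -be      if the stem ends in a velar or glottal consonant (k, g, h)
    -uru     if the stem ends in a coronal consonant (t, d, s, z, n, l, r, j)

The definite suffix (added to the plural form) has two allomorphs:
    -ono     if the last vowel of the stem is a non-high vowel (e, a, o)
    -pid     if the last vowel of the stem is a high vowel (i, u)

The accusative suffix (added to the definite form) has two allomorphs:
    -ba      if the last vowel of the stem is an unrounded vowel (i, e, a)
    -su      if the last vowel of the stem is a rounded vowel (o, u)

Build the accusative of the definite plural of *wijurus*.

*wijurus*: final consonant = /s/, coronal → -uru → *wijurusuru*.
The plural form *wijurusuru*: last vowel = /u/, a high vowel → -pid → *wijurusurupid*.
The definite form *wijurusurupid*: last vowel = /i/, an unrounded vowel → -ba → *wijurusurupidba*.

wijurusurupidba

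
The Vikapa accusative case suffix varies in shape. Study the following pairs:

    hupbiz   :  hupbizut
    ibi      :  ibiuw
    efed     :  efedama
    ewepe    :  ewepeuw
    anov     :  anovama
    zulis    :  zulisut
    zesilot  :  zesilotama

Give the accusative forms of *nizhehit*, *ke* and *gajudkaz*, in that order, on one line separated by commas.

nizhehitama, keuw, gajudkazut

The suffix is conditioned by the final sound: -ut when the stem ends in a sibilant (*hupbiz*, *zulis*); -ama when the stem ends in a non-sibilant consonant (*efed*, *anov*, *zesilot*); -uw when the stem ends in a vowel (*ibi*, *ewepe*).
*nizhehit*: final sound = /t/, a non-sibilant consonant → -ama → *nizhehitama*.
*ke*: final sound = /e/, a vowel → -uw → *keuw*.
*gajudkaz* — final sound /z/ (a sibilant) → -ut → *gajudkazut*.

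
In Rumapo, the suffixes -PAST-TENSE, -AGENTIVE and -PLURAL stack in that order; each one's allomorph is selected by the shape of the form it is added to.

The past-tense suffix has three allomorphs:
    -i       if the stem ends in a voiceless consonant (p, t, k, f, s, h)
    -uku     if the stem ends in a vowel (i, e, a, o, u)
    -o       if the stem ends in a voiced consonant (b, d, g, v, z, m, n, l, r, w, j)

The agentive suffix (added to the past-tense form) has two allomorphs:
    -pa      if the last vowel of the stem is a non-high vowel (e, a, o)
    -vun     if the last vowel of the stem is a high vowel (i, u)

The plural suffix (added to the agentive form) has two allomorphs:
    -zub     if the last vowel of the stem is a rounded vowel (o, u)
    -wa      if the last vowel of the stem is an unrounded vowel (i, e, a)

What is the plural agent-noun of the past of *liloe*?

liloeukuvunzub

*liloe* — final sound /e/ (a vowel) → -uku → *liloeuku*.
Since the last vowel of the past-tense form *liloeuku* is /u/ (a high vowel), it takes -vun, giving *liloeukuvun*.
The last vowel of the agentive form *liloeukuvun* is /u/, which is a rounded vowel, so the plural suffix is -zub, giving *liloeukuvunzub*.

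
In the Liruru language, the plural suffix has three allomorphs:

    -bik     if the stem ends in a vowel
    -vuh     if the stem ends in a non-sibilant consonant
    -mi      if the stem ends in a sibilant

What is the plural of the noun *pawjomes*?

*pawjomes* — final sound /s/ (a sibilant) → -mi → *pawjomesmi*.

pawjomesmi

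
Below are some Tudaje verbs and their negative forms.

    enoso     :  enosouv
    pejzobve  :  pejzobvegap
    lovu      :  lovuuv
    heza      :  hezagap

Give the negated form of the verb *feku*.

The alternation tracks the last vowel of the stem — -uv when the last vowel of the stem is a rounded vowel (*enoso*, *lovu*); -gap when the last vowel of the stem is an unrounded vowel (*pejzobve*, *heza*).
Since the last vowel of *feku* is /u/ (a rounded vowel), it takes -uv, giving *fekuuv*.

fekuuv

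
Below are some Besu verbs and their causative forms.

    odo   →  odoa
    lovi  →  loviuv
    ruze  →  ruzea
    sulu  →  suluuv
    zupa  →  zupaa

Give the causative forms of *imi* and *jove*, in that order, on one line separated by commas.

The suffix is conditioned by the last vowel: -uv when the last vowel of the stem is a high vowel (*lovi*, *sulu*); -a when the last vowel of the stem is a non-high vowel (*odo*, *ruze*, *zupa*).
*imi* — last vowel /i/ (a high vowel) → -uv → *imiuv*.
*jove* — last vowel /e/ (a non-high vowel) → -a → *jovea*.

imiuv, jovea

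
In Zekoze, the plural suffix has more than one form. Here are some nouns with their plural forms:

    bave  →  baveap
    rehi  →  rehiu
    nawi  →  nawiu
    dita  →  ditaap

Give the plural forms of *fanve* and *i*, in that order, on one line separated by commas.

The suffix is conditioned by the last vowel: -u when the last vowel of the stem is a high vowel (*rehi*, *nawi*); -ap when the last vowel of the stem is a non-high vowel (*bave*, *dita*).
*fanve* — last vowel /e/ (a non-high vowel) → -ap → *fanveap*.
*i* — last vowel /i/ (a high vowel) → -u → *iu*.

fanveap, iu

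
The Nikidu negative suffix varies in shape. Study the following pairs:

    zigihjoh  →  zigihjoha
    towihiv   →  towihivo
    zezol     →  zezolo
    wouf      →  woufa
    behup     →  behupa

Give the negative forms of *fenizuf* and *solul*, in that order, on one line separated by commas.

fenizufa, solulo

The suffix is conditioned by the final consonant: -a when the stem ends in a voiceless consonant (*zigihjoh*, *wouf*, *behup*); -o when the stem ends in a voiced consonant (*towihiv*, *zezol*).
Since the final consonant of *fenizuf* is /f/ (voiceless), it takes -a, giving *fenizufa*.
*solul* — final consonant /l/ (voiced) → -o → *solulo*.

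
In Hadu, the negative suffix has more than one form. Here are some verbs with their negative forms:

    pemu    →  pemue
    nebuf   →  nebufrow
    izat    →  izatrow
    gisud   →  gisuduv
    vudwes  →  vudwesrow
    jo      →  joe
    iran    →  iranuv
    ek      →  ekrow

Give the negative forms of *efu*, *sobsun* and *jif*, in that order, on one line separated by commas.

efue, sobsunuv, jifrow

The pattern is voicing of the final sound: -row when the stem ends in a voiceless consonant (*nebuf*, *izat*, *vudwes*, *ek*); -uv when the stem ends in a voiced consonant (*gisud*, *iran*); -e when the stem ends in a vowel (*pemu*, *jo*).
The final sound of *efu* is /u/, which is a vowel, so the suffix is -e, giving *efue*.
*sobsun*: final sound = /n/, a voiced consonant → -uv → *sobsunuv*.
*jif*: final sound = /f/, a voiceless consonant → -row → *jifrow*.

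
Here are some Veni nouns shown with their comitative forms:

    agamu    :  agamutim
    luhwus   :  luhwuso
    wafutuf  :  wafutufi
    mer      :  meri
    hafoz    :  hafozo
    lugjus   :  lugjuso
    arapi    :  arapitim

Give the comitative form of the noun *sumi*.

sumitim

The pattern is sibilance of the final sound: -o when the stem ends in a sibilant (*luhwus*, *hafoz*, *lugjus*); -i when the stem ends in a non-sibilant consonant (*wafutuf*, *mer*); -tim when the stem ends in a vowel (*agamu*, *arapi*).
*sumi*: final sound = /i/, a vowel → -tim → *sumitim*.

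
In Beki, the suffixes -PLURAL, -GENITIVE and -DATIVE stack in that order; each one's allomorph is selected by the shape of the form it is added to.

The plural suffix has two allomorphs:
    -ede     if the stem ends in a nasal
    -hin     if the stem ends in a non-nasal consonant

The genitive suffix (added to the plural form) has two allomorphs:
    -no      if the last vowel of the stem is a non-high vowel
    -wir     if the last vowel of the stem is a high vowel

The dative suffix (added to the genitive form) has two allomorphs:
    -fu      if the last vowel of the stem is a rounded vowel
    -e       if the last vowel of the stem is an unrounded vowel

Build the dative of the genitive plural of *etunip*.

Since the final consonant of *etunip* is /p/ (non-nasal), it takes -hin, giving *etuniphin*.
The plural form *etuniphin*: last vowel = /i/, a high vowel → -wir → *etuniphinwir*.
Since the last vowel of the genitive form *etuniphinwir* is /i/ (an unrounded vowel), it takes -e, giving *etuniphinwire*.

etuniphinwire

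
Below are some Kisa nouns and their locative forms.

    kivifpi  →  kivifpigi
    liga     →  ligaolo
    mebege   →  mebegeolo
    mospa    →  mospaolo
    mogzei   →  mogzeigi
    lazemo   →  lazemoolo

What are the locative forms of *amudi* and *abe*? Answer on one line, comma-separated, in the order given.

The pattern is height harmony: -gi when the last vowel of the stem is a high vowel (*kivifpi*, *mogzei*); -olo when the last vowel of the stem is a non-high vowel (*liga*, *mebege*, *mospa*, *lazemo*).
Since the last vowel of *amudi* is /i/ (a high vowel), it takes -gi, giving *amudigi*.
Since the last vowel of *abe* is /e/ (a non-high vowel), it takes -olo, giving *abeolo*.

amudigi, abeolo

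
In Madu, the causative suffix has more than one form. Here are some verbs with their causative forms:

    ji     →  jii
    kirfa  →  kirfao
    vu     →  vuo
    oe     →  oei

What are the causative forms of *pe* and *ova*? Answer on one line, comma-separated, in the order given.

pei, ovao

Looking at the last vowel of each stem: -i when the last vowel of the stem is a front vowel (*ji*, *oe*); -o when the last vowel of the stem is a back vowel (*kirfa*, *vu*).
The last vowel of *pe* is /e/, which is a front vowel, so the suffix is -i, giving *pei*.
*ova* — last vowel /a/ (a back vowel) → -o → *ovao*.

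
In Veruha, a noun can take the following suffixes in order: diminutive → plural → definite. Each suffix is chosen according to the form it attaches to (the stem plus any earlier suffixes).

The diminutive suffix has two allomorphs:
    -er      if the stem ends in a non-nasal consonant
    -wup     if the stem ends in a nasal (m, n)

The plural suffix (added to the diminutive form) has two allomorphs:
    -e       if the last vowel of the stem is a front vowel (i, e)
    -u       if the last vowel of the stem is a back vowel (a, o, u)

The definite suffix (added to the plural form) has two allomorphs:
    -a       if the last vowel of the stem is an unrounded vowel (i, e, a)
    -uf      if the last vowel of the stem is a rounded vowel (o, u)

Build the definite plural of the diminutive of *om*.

*om* — final consonant /m/ (a nasal) → -wup → *omwup*.
The last vowel of the diminutive form *omwup* is /u/, which is a back vowel, so the plural suffix is -u, giving *omwupu*.
The plural form *omwupu* — last vowel /u/ (a rounded vowel) → -uf → *omwupuuf*.

omwupuuf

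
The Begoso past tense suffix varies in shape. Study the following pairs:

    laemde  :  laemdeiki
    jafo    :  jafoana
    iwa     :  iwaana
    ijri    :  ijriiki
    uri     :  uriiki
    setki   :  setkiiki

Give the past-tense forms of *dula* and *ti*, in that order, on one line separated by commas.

dulaana, tiiki

The pattern is front/back vowel harmony: -iki when the last vowel of the stem is a front vowel (*laemde*, *ijri*, *uri*, *setki*); -ana when the last vowel of the stem is a back vowel (*jafo*, *iwa*).
Since the last vowel of *dula* is /a/ (a back vowel), it takes -ana, giving *dulaana*.
The last vowel of *ti* is /i/, which is a front vowel, so the suffix is -iki, giving *tiiki*.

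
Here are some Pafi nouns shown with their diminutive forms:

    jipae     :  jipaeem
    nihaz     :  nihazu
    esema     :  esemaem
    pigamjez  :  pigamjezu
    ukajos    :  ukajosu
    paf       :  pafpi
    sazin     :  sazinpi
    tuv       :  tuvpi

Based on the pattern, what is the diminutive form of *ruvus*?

The suffix is conditioned by the final sound: -u when the stem ends in a sibilant (*nihaz*, *pigamjez*, *ukajos*); -pi when the stem ends in a non-sibilant consonant (*paf*, *sazin*, *tuv*); -em when the stem ends in a vowel (*jipae*, *esema*).
*ruvus* — final sound /s/ (a sibilant) → -u → *ruvusu*.

ruvusu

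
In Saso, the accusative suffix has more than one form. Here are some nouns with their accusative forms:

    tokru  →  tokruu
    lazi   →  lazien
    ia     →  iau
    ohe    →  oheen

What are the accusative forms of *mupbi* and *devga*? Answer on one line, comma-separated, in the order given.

mupbien, devgau

The suffix is conditioned by the last vowel: -en when the last vowel of the stem is a front vowel (*lazi*, *ohe*); -u when the last vowel of the stem is a back vowel (*tokru*, *ia*).
*mupbi* — last vowel /i/ (a front vowel) → -en → *mupbien*.
Since the last vowel of *devga* is /a/ (a back vowel), it takes -u, giving *devgau*.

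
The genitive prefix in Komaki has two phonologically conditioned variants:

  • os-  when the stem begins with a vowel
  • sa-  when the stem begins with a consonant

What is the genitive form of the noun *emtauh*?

*emtauh* — first sound /e/ (a vowel) → os- → *osemtauh*.

osemtauh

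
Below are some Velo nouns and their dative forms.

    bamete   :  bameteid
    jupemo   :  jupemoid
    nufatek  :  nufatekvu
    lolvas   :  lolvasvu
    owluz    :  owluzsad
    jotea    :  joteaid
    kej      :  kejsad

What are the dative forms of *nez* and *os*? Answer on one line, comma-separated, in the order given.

nezsad, osvu

The suffix is conditioned by the final sound: -vu when the stem ends in a voiceless consonant (*nufatek*, *lolvas*); -sad when the stem ends in a voiced consonant (*owluz*, *kej*); -id when the stem ends in a vowel (*bamete*, *jupemo*, *jotea*).
The final sound of *nez* is /z/, which is a voiced consonant, so the suffix is -sad, giving *nezsad*.
*os*: final sound = /s/, a voiceless consonant → -vu → *osvu*.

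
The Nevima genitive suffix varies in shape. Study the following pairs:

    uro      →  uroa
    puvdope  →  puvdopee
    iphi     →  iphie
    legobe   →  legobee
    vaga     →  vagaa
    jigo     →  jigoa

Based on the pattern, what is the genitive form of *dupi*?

dupie

Looking at the last vowel of each stem: -e when the last vowel of the stem is a front vowel (*puvdope*, *iphi*, *legobe*); -a when the last vowel of the stem is a back vowel (*uro*, *vaga*, *jigo*).
The last vowel of *dupi* is /i/, which is a front vowel, so the suffix is -e, giving *dupie*.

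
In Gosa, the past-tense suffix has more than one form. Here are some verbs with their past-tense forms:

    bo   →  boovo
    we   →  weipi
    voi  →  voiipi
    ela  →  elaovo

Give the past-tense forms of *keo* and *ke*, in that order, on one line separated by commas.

The alternation tracks the last vowel of the stem — -ipi when the last vowel of the stem is a front vowel (*we*, *voi*); -ovo when the last vowel of the stem is a back vowel (*bo*, *ela*).
*keo*: last vowel = /o/, a back vowel → -ovo → *keoovo*.
*ke*: last vowel = /e/, a front vowel → -ipi → *keipi*.

keoovo, keipi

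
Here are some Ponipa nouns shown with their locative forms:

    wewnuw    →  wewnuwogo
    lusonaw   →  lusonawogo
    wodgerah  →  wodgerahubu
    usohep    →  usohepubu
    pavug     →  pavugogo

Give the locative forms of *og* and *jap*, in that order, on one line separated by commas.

The pattern is voicing of the final consonant: -ubu when the stem ends in a voiceless consonant (*wodgerah*, *usohep*); -ogo when the stem ends in a voiced consonant (*wewnuw*, *lusonaw*, *pavug*).
Since the final consonant of *og* is /g/ (voiced), it takes -ogo, giving *ogogo*.
*jap*: final consonant = /p/, voiceless → -ubu → *japubu*.

ogogo, japubu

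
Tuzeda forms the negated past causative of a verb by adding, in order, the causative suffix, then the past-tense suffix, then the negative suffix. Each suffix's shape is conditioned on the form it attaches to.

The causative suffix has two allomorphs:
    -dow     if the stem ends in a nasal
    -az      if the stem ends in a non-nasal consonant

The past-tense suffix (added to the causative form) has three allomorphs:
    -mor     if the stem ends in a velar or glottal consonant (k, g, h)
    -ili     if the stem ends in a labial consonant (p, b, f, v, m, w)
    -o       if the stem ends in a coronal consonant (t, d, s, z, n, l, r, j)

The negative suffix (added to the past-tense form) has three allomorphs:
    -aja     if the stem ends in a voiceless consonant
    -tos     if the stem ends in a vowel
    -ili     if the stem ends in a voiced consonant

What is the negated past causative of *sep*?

sepazotos

*sep*: final consonant = /p/, non-nasal → -az → *sepaz*.
The causative form *sepaz*: final consonant = /z/, coronal → -o → *sepazo*.
The past-tense form *sepazo*: final sound = /o/, a vowel → -tos → *sepazotos*.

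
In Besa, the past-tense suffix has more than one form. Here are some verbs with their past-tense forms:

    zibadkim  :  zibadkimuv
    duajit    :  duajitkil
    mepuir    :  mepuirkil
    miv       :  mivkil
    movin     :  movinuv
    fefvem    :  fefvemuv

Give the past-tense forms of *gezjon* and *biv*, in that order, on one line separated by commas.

gezjonuv, bivkil

The pattern is nasality of the final consonant: -uv when the stem ends in a nasal (*zibadkim*, *movin*, *fefvem*); -kil when the stem ends in a non-nasal consonant (*duajit*, *mepuir*, *miv*).
*gezjon* — final consonant /n/ (a nasal) → -uv → *gezjonuv*.
*biv*: final consonant = /v/, non-nasal → -kil → *bivkil*.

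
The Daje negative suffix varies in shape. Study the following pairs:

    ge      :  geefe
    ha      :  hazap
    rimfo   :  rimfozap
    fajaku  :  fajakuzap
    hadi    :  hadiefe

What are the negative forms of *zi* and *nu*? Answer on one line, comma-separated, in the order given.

ziefe, nuzap

The alternation tracks the last vowel of the stem — -efe when the last vowel of the stem is a front vowel (*ge*, *hadi*); -zap when the last vowel of the stem is a back vowel (*ha*, *rimfo*, *fajaku*).
*zi* — last vowel /i/ (a front vowel) → -efe → *ziefe*.
The last vowel of *nu* is /u/, which is a back vowel, so the suffix is -zap, giving *nuzap*.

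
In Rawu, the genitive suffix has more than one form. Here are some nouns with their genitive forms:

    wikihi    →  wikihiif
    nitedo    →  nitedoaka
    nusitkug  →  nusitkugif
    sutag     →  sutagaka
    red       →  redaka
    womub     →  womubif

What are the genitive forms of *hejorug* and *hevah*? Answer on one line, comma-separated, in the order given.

hejorugif, hevahaka

Looking at the last vowel of each stem: -if when the last vowel of the stem is a high vowel (*wikihi*, *nusitkug*, *womub*); -aka when the last vowel of the stem is a non-high vowel (*nitedo*, *sutag*, *red*).
The last vowel of *hejorug* is /u/, which is a high vowel, so the suffix is -if, giving *hejorugif*.
The last vowel of *hevah* is /a/, which is a non-high vowel, so the suffix is -aka, giving *hevahaka*.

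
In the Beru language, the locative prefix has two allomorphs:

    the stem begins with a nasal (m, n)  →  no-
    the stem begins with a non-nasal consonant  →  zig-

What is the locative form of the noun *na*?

nona

*na* — first consonant /n/ (a nasal) → no- → *nona*.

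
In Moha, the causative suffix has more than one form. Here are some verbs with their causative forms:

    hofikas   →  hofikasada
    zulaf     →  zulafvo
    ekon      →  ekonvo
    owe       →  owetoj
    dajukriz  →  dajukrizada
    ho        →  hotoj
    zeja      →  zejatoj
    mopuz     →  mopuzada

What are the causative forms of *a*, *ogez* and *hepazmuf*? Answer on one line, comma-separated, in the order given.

atoj, ogezada, hepazmufvo

The suffix is conditioned by the final sound: -ada when the stem ends in a sibilant (*hofikas*, *dajukriz*, *mopuz*); -vo when the stem ends in a non-sibilant consonant (*zulaf*, *ekon*); -toj when the stem ends in a vowel (*owe*, *ho*, *zeja*).
*a* — final sound /a/ (a vowel) → -toj → *atoj*.
*ogez* — final sound /z/ (a sibilant) → -ada → *ogezada*.
Since the final sound of *hepazmuf* is /f/ (a non-sibilant consonant), it takes -vo, giving *hepazmufvo*.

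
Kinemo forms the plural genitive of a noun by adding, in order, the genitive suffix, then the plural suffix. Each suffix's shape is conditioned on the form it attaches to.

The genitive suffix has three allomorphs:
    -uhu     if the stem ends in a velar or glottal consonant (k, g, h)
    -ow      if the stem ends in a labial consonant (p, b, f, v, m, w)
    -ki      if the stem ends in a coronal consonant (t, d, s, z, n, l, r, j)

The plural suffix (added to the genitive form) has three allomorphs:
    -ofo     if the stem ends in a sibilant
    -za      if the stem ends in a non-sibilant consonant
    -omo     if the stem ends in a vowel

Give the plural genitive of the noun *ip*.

Since the final consonant of *ip* is /p/ (labial), it takes -ow, giving *ipow*.
Since the final sound of the genitive form *ipow* is /w/ (a non-sibilant consonant), it takes -za, giving *ipowza*.

ipowza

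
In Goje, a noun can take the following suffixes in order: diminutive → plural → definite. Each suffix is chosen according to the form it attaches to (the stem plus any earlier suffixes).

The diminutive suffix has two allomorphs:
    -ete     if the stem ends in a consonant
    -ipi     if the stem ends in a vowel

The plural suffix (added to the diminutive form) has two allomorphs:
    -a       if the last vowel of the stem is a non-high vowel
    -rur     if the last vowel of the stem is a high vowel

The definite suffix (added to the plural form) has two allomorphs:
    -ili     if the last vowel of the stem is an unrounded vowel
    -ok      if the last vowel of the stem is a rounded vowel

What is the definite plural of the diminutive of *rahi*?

*rahi*: final sound = /i/, a vowel → -ipi → *rahiipi*.
The diminutive form *rahiipi* — last vowel /i/ (a high vowel) → -rur → *rahiipirur*.
Since the last vowel of the plural form *rahiipirur* is /u/ (a rounded vowel), it takes -ok, giving *rahiipirurok*.

rahiipirurok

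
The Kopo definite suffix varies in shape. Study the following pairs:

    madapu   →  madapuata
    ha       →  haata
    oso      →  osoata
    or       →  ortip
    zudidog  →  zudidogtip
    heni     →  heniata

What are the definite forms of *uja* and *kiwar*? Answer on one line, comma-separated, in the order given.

ujaata, kiwartip

The alternation tracks the final sound of the stem — -tip when the stem ends in a consonant (*or*, *zudidog*); -ata when the stem ends in a vowel (*madapu*, *ha*, *oso*, *heni*).
Since the final sound of *uja* is /a/ (a vowel), it takes -ata, giving *ujaata*.
The final sound of *kiwar* is /r/, which is a consonant, so the suffix is -tip, giving *kiwartip*.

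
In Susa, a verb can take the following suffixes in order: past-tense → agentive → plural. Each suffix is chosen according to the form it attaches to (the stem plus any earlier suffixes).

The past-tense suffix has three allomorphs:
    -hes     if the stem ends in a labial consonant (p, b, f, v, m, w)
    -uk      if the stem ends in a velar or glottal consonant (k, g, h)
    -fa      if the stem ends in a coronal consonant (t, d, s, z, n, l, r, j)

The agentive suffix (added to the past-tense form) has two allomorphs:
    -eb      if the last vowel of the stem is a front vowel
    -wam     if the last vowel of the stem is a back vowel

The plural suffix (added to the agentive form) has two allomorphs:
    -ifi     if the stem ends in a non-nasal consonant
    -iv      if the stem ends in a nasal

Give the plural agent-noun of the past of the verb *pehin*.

Since the final consonant of *pehin* is /n/ (coronal), it takes -fa, giving *pehinfa*.
The past-tense form *pehinfa* — last vowel /a/ (a back vowel) → -wam → *pehinfawam*.
The final consonant of the agentive form *pehinfawam* is /m/, which is a nasal, so the plural suffix is -iv, giving *pehinfawamiv*.

pehinfawamiv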